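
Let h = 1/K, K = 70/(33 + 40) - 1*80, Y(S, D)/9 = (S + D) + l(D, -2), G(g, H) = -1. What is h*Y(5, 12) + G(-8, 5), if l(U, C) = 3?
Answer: -1891/577 ≈ -3.2773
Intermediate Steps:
Y(S, D) = 27 + 9*D + 9*S (Y(S, D) = 9*((S + D) + 3) = 9*((D + S) + 3) = 9*(3 + D + S) = 27 + 9*D + 9*S)
K = -5770/73 (K = 70/73 - 80 = -5770/73 ≈ -79.041)
h = -73/5770 (h = 1/(-5770/73) = -73/5770 ≈ -0.012652)
h*Y(5, 12) + G(-8, 5) = -73*(27 + 9*12 + 9*5)/5770 - 1 = -73*(27 + 108 + 45)/5770 - 1 = -73/5770*180 - 1 = -1314/577 - 1 = -1891/577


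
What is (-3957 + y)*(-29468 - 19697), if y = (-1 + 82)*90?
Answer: -163866945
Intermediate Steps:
y = 7290 (y = 81*90 = 7290)
(-3957 + y)*(-29468 - 19697) = (-3957 + 7290)*(-29468 - 19697) = 3333*(-49165) = -163866945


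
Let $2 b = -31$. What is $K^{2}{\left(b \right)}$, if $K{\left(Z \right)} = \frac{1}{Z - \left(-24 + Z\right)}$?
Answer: $\frac{1}{576} \approx 0.0017361$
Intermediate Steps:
$b = - \frac{31}{2}$ ($b = \frac{1}{2} \left(-31\right) = - \frac{31}{2} \approx -15.5$)
$K{\left(Z \right)} = \frac{1}{24}$
$K^{2}{\left(b \right)} = \left(\frac{1}{24}\right)^{2} = \frac{1}{576}$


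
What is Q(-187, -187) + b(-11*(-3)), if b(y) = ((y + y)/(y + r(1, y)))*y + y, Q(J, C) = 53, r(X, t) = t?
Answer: 119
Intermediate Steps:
b(y) = 2*y (b(y) = ((y + y)/(y + y))*y + y = ((2*y)/((2*y)))*y + y = ((2*y)*(1/(2*y)))*y + y = 1*y + y = y + y = 2*y)
Q(-187, -187) + b(-11*(-3)) = 53 + 2*(-11*(-3)) = 53 + 2*33 = 53 + 66 = 119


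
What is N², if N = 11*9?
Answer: 9801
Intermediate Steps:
N = 99
N² = 99² = 9801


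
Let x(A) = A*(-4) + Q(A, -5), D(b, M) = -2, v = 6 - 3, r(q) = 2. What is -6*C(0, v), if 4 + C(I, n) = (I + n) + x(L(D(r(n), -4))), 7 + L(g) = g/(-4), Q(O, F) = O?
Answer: -111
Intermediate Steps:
v = 3
L(g) = -7 - g/4 (L(g) = -7 + g/(-4) = -7 + g*(-¼) = -7 - g/4)
x(A) = -3*A (x(A) = A*(-4) + A = -4*A + A = -3*A)
C(I, n) = 31/2 + I + n (C(I, n) = -4 + ((I + n) - 3*(-7 - ¼*(-2))) = -4 + ((I + n) - 3*(-7 + ½)) = -4 + ((I + n) - 3*(-13/2)) = -4 + ((I + n) + 39/2) = -4 + (39/2 + I + n) = 31/2 + I + n)
-6*C(0, v) = -6*(31/2 + 0 + 3) = -6*37/2 = -111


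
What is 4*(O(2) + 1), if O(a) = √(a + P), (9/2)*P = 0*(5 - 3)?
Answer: 4 + 4*√2 ≈ 9.6569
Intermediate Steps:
P = 0 (P = 2*(0*(5 - 3))/9 = 2*(0*2)/9 = (2/9)*0 = 0)
O(a) = √a (O(a) = √(a + 0) = √a)
4*(O(2) + 1) = 4*(√2 + 1) = 4*(1 + √2) = 4 + 4*√2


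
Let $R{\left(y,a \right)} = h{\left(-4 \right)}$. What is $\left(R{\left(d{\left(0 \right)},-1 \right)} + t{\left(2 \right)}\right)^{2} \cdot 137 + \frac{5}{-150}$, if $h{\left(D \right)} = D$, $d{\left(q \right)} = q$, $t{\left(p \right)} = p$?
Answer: $\frac{16439}{30} \approx 547.97$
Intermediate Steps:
$R{\left(y,a \right)} = -4$
$\left(R{\left(d{\left(0 \right)},-1 \right)} + t{\left(2 \right)}\right)^{2} \cdot 137 + \frac{5}{-150} = \left(-4 + 2\right)^{2} \cdot 137 + \frac{5}{-150} = \left(-2\right)^{2} \cdot 137 + 5 \left(- \frac{1}{150}\right) = 4 \cdot 137 - \frac{1}{30} = 548 - \frac{1}{30} = \frac{16439}{30}$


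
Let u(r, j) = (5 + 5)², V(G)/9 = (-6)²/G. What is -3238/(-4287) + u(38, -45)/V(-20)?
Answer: -627074/115749 ≈ -5.4175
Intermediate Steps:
V(G) = 324/G (V(G) = 9*((-6)²/G) = 9*(36/G) = 324/G)
u(r, j) = 100 (u(r, j) = 10² = 100)
-3238/(-4287) + u(38, -45)/V(-20) = -3238/(-4287) + 100/((324/(-20))) = -3238*(-1/4287) + 100/((324*(-1/20))) = 3238/4287 + 100/(-81/5) = 3238/4287 + 100*(-5/81) = 3238/4287 - 500/81 = -627074/115749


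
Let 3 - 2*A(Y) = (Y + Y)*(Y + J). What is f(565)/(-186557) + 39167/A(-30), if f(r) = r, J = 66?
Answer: 2087504849/57646113 ≈ 36.212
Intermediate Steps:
A(Y) = 3/2 - Y*(66 + Y) (A(Y) = 3/2 - (Y + Y)*(Y + 66)/2 = 3/2 - 2*Y*(66 + Y)/2 = 3/2 - Y*(66 + Y))
f(565)/(-186557) + 39167/A(-30) = 565/(-186557) + 39167/(3/2 - 1*(-30)² - 66*(-30)) = 565*(-1/186557) + 39167/(3/2 - 1*900 + 1980) = -565/186557 + 39167/(3/2 - 900 + 1980) = -565/186557 + 39167/(2163/2) = -565/186557 + 39167*(2/2163) = -565/186557 + 78334/2163 = 2087504849/57646113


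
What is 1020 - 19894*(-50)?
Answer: 995720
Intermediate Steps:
1020 - 19894*(-50) = 1020 - 1421*(-700) = 1020 + 994700 = 995720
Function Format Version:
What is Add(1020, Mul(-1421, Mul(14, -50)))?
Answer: 995720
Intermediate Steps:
Add(1020, Mul(-1421, Mul(14, -50))) = Add(1020, Mul(-1421, -700)) = Add(1020, 994700) = 995720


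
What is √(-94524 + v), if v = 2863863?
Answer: √2769339 ≈ 1664.1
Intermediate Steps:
√(-94524 + v) = √(-94524 + 2863863) = √2769339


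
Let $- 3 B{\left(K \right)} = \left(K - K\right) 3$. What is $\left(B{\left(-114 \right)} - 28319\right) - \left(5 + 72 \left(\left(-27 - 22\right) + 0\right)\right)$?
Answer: $-24796$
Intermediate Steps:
$B{\left(K \right)} = 0$ ($B{\left(K \right)} = - \frac{\left(K - K\right) 3}{3} = - \frac{0 \cdot 3}{3} = \left(- \frac{1}{3}\right) 0 = 0$)
$\left(B{\left(-114 \right)} - 28319\right) - \left(5 + 72 \left(\left(-27 - 22\right) + 0\right)\right) = \left(0 - 28319\right) - \left(5 + 72 \left(\left(-27 - 22\right) + 0\right)\right) = -28319 - \left(5 + 72 \left(-49 + 0\right)\right) = -28319 - -3523 = -28319 + \left(-5 + 3528\right) = -28319 + 3523 = -24796$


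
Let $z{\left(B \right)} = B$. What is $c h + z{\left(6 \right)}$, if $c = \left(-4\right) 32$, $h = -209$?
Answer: $26758$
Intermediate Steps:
$c = -128$
$c h + z{\left(6 \right)} = \left(-128\right) \left(-209\right) + 6 = 26752 + 6 = 26758$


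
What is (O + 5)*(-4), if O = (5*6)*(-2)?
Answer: 220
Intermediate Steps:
O = -60 (O = 30*(-2) = -60)
(O + 5)*(-4) = (-60 + 5)*(-4) = -55*(-4) = 220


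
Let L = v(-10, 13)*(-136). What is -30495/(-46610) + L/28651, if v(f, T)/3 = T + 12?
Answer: 79658049/267084622 ≈ 0.29825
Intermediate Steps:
v(f, T) = 36 + 3*T (v(f, T) = 3*(T + 12) = 3*(12 + T) = 36 + 3*T)
L = -10200 (L = (36 + 3*13)*(-136) = (36 + 39)*(-136) = 75*(-136) = -10200)
-30495/(-46610) + L/28651 = -30495/(-46610) - 10200/28651 = -30495*(-1/46610) - 10200*1/28651 = 6099/9322 - 10200/28651 = 79658049/267084622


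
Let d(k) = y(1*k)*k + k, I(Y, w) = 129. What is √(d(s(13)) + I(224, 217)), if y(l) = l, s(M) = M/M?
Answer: √131 ≈ 11.446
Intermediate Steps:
s(M) = 1
d(k) = k + k² (d(k) = (1*k)*k + k = k*k + k = k² + k = k + k²)
√(d(s(13)) + I(224, 217)) = √(1*(1 + 1) + 129) = √(1*2 + 129) = √(2 + 129) = √131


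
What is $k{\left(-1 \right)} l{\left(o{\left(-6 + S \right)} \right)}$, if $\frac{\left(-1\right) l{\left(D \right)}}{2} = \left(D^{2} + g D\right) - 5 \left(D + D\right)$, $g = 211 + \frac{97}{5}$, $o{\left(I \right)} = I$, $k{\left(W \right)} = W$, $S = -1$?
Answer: $- \frac{14938}{5} \approx -2987.6$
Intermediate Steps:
$g = \frac{1152}{5}$ ($g = 211 + 97 \cdot \frac{1}{5} = 211 + \frac{97}{5} = \frac{1152}{5} \approx 230.4$)
$l{\left(D \right)} = - 2 D^{2} - \frac{2204 D}{5}$ ($l{\left(D \right)} = - 2 \left(\left(D^{2} + \frac{1152 D}{5}\right) - 5 \left(D + D\right)\right) = - 2 \left(\left(D^{2} + \frac{1152 D}{5}\right) - 5 \cdot 2 D\right) = - 2 \left(\left(D^{2} + \frac{1152 D}{5}\right) - 10 D\right) = - 2 \left(D^{2} + \frac{1102 D}{5}\right) = - 2 D^{2} - \frac{2204 D}{5}$)
$k{\left(-1 \right)} l{\left(o{\left(-6 + S \right)} \right)} = - \frac{\left(-2\right) \left(-6 - 1\right) \left(1102 + 5 \left(-6 - 1\right)\right)}{5} = - \frac{\left(-2\right) \left(-7\right) \left(1102 + 5 \left(-7\right)\right)}{5} = - \frac{\left(-2\right) \left(-7\right) \left(1102 - 35\right)}{5} = - \frac{\left(-2\right) \left(-7\right) 1067}{5} = \left(-1\right) \frac{14938}{5} = - \frac{14938}{5}$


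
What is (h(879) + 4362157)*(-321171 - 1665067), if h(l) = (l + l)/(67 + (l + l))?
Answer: -15812318133349354/1825 ≈ -8.6643e+12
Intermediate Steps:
h(l) = 2*l/(67 + 2*l) (h(l) = (2*l)/(67 + 2*l) = 2*l/(67 + 2*l))
(h(879) + 4362157)*(-321171 - 1665067) = (2*879/(67 + 2*879) + 4362157)*(-321171 - 1665067) = (2*879/(67 + 1758) + 4362157)*(-1986238) = (2*879/1825 + 4362157)*(-1986238) = (2*879*(1/1825) + 4362157)*(-1986238) = (1758/1825 + 4362157)*(-1986238) = (7960938283/1825)*(-1986238) = -15812318133349354/1825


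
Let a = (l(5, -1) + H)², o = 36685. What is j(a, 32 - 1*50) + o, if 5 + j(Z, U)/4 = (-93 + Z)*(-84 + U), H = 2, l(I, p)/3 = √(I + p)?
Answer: 48497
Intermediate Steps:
l(I, p) = 3*√(I + p)
a = 64 (a = (3*√(5 - 1) + 2)² = (3*√4 + 2)² = (3*2 + 2)² = (6 + 2)² = 8² = 64)
j(Z, U) = -20 + 4*(-93 + Z)*(-84 + U) (j(Z, U) = -20 + 4*((-93 + Z)*(-84 + U)) = -20 + 4*(-93 + Z)*(-84 + U))
j(a, 32 - 1*50) + o = (31228 - 372*(32 - 1*50) - 336*64 + 4*(32 - 1*50)*64) + 36685 = (31228 - 372*(32 - 50) - 21504 + 4*(32 - 50)*64) + 36685 = (31228 - 372*(-18) - 21504 + 4*(-18)*64) + 36685 = (31228 + 6696 - 21504 - 4608) + 36685 = 11812 + 36685 = 48497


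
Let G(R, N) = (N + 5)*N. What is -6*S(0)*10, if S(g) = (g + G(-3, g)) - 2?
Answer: 120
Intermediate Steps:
G(R, N) = N*(5 + N) (G(R, N) = (5 + N)*N = N*(5 + N))
S(g) = -2 + g + g*(5 + g) (S(g) = (g + g*(5 + g)) - 2 = -2 + g + g*(5 + g))
-6*S(0)*10 = -6*(-2 + 0 + 0*(5 + 0))*10 = -6*(-2 + 0 + 0*5)*10 = -6*(-2 + 0 + 0)*10 = -6*(-2)*10 = 12*10 = 120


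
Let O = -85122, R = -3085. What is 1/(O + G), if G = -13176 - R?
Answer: -1/95213 ≈ -1.0503e-5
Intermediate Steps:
G = -10091 (G = -13176 - 1*(-3085) = -13176 + 3085 = -10091)
1/(O + G) = 1/(-85122 - 10091) = 1/(-95213) = -1/95213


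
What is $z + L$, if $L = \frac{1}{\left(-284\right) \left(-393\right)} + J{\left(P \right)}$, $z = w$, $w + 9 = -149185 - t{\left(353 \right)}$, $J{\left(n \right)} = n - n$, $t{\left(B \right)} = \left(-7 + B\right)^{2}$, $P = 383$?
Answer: $- \frac{30013582919}{111612} \approx -2.6891 \cdot 10^{5}$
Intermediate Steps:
$J{\left(n \right)} = 0$
$w = -268910$ ($w = -9 - \left(149185 + \left(-7 + 353\right)^{2}\right) = -9 - 268901 = -268910$)
$z = -268910$
$L = \frac{1}{111612}$ ($L = \frac{1}{\left(-284\right) \left(-393\right)} + 0 = \frac{1}{111612} + 0 = \frac{1}{111612} \approx 8.9596 \cdot 10^{-6}$)
$z + L = -268910 + \frac{1}{111612} = - \frac{30013582919}{111612}$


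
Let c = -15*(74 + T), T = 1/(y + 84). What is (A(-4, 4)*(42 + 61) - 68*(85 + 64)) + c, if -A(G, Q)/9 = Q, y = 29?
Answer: -1689365/113 ≈ -14950.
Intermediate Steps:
A(G, Q) = -9*Q
T = 1/113 (T = 1/(29 + 84) = 1/113 ≈ 0.0088496)
c = -125445/113 (c = -15*(74 + 1/113) = -15*8363/113 = -125445/113 ≈ -1110.1)
(A(-4, 4)*(42 + 61) - 68*(85 + 64)) + c = ((-9*4)*(42 + 61) - 68*(85 + 64)) - 125445/113 = (-36*103 - 68*149) - 125445/113 = (-3708 - 10132) - 125445/113 = -13840 - 125445/113 = -1689365/113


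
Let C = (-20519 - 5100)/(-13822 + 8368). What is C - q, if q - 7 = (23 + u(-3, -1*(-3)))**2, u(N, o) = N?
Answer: -2194159/5454 ≈ -402.30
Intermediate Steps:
C = 25619/5454 (C = -25619/(-5454) = -25619*(-1/5454) = 25619/5454 ≈ 4.6973)
q = 407 (q = 7 + (23 - 3)**2 = 7 + 20**2 = 7 + 400 = 407)
C - q = 25619/5454 - 1*407 = 25619/5454 - 407 = -2194159/5454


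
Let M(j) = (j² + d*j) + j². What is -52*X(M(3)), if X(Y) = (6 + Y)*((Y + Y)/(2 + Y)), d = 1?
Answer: -58968/23 ≈ -2563.8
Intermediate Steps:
M(j) = j + 2*j² (M(j) = (j² + 1*j) + j² = (j² + j) + j² = (j + j²) + j² = j + 2*j²)
X(Y) = 2*Y*(6 + Y)/(2 + Y) (X(Y) = (6 + Y)*((2*Y)/(2 + Y)) = (6 + Y)*(2*Y/(2 + Y)) = 2*Y*(6 + Y)/(2 + Y))
-52*X(M(3)) = -104*3*(1 + 2*3)*(6 + 3*(1 + 2*3))/(2 + 3*(1 + 2*3)) = -104*3*(1 + 6)*(6 + 3*(1 + 6))/(2 + 3*(1 + 6)) = -104*3*7*(6 + 3*7)/(2 + 3*7) = -104*21*(6 + 21)/(2 + 21) = -104*21*27/23 = -52*1134/23 = -58968/23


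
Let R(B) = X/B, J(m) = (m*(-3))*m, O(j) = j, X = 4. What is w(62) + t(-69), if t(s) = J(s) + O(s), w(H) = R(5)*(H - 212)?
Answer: -14472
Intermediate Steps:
J(m) = -3*m² (J(m) = (-3*m)*m = -3*m²)
R(B) = 4/B
w(H) = -848/5 + 4*H/5 (w(H) = (4/5)*(H - 212) = (4*(⅕))*(-212 + H) = 4*(-212 + H)/5 = -848/5 + 4*H/5)
t(s) = s - 3*s² (t(s) = -3*s² + s = s - 3*s²)
w(62) + t(-69) = (-848/5 + (⅘)*62) - 69*(1 - 3*(-69)) = (-848/5 + 248/5) - 69*(1 + 207) = -120 - 69*208 = -120 - 14352 = -14472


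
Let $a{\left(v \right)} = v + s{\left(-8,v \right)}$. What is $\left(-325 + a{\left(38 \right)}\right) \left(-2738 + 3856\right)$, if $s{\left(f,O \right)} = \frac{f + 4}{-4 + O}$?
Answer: $- \frac{5456958}{17} \approx -3.21 \cdot 10^{5}$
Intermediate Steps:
$s{\left(f,O \right)} = \frac{4 + f}{-4 + O}$
$a{\left(v \right)} = v - \frac{4}{-4 + v}$ ($a{\left(v \right)} = v + \frac{4 - 8}{-4 + v} = v + \frac{1}{-4 + v} \left(-4\right) = v - \frac{4}{-4 + v}$)
$\left(-325 + a{\left(38 \right)}\right) \left(-2738 + 3856\right) = \left(-325 + \frac{-4 + 38 \left(-4 + 38\right)}{-4 + 38}\right) \left(-2738 + 3856\right) = \left(-325 + \frac{-4 + 38 \cdot 34}{34}\right) 1118 = \left(-325 + \frac{-4 + 1292}{34}\right) 1118 = \left(-325 + \frac{1}{34} \cdot 1288\right) 1118 = \left(-325 + \frac{644}{17}\right) 1118 = \left(- \frac{4881}{17}\right) 1118 = - \frac{5456958}{17}$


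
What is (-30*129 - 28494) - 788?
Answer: -33152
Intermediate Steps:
(-30*129 - 28494) - 788 = (-3870 - 28494) - 788 = -32364 - 788 = -33152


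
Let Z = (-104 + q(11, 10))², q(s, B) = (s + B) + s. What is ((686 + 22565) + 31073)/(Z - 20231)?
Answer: -54324/15047 ≈ -3.6103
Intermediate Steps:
q(s, B) = B + 2*s (q(s, B) = (B + s) + s = B + 2*s)
Z = 5184 (Z = (-104 + (10 + 2*11))² = (-104 + (10 + 22))² = (-104 + 32)² = (-72)² = 5184)
((686 + 22565) + 31073)/(Z - 20231) = ((686 + 22565) + 31073)/(5184 - 20231) = (23251 + 31073)/(-15047) = 54324*(-1/15047) = -54324/15047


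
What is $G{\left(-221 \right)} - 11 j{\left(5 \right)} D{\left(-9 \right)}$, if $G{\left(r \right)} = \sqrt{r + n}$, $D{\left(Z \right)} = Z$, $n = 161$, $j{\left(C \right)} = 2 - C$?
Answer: $-297 + 2 i \sqrt{15} \approx -297.0 + 7.746 i$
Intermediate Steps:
$G{\left(r \right)} = \sqrt{161 + r}$ ($G{\left(r \right)} = \sqrt{r + 161} = \sqrt{161 + r}$)
$G{\left(-221 \right)} - 11 j{\left(5 \right)} D{\left(-9 \right)} = \sqrt{161 - 221} - 11 \left(2 - 5\right) \left(-9\right) = \sqrt{-60} - 11 \left(2 - 5\right) \left(-9\right) = 2 i \sqrt{15} - 11 \left(-3\right) \left(-9\right) = 2 i \sqrt{15} - \left(-33\right) \left(-9\right) = 2 i \sqrt{15} - 297 = -297 + 2 i \sqrt{15}$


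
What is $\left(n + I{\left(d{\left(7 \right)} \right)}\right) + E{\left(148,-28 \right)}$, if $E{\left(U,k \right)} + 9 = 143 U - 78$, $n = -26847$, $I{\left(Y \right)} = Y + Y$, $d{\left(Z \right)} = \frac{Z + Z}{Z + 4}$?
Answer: $- \frac{63442}{11} \approx -5767.5$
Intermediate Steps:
$d{\left(Z \right)} = \frac{2 Z}{4 + Z}$
$I{\left(Y \right)} = 2 Y$
$E{\left(U,k \right)} = -87 + 143 U$ ($E{\left(U,k \right)} = -9 + \left(143 U - 78\right) = -9 + \left(-78 + 143 U\right) = -87 + 143 U$)
$\left(n + I{\left(d{\left(7 \right)} \right)}\right) + E{\left(148,-28 \right)} = \left(-26847 + 2 \cdot 2 \cdot 7 \frac{1}{4 + 7}\right) + \left(-87 + 143 \cdot 148\right) = \left(-26847 + 2 \cdot 2 \cdot 7 \cdot \frac{1}{11}\right) + \left(-87 + 21164\right) = \left(-26847 + 2 \cdot 2 \cdot 7 \cdot \frac{1}{11}\right) + 21077 = \left(-26847 + 2 \cdot \frac{14}{11}\right) + 21077 = \left(-26847 + \frac{28}{11}\right) + 21077 = - \frac{295289}{11} + 21077 = - \frac{63442}{11}$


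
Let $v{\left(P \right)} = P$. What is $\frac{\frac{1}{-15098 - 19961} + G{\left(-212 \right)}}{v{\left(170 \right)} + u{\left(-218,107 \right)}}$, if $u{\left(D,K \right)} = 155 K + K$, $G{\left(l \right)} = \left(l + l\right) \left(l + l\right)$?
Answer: $\frac{6302766783}{591164858} \approx 10.662$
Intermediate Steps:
$G{\left(l \right)} = 4 l^{2}$ ($G{\left(l \right)} = 2 l 2 l = 4 l^{2}$)
$u{\left(D,K \right)} = 156 K$
$\frac{\frac{1}{-15098 - 19961} + G{\left(-212 \right)}}{v{\left(170 \right)} + u{\left(-218,107 \right)}} = \frac{\frac{1}{-15098 - 19961} + 4 \left(-212\right)^{2}}{170 + 156 \cdot 107} = \frac{\frac{1}{-35059} + 4 \cdot 44944}{170 + 16692} = \frac{- \frac{1}{35059} + 179776}{16862} = \frac{6302766783}{35059} \cdot \frac{1}{16862} = \frac{6302766783}{591164858}$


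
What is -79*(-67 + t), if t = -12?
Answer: 6241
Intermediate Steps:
-79*(-67 + t) = -79*(-67 - 12) = -79*(-79) = 6241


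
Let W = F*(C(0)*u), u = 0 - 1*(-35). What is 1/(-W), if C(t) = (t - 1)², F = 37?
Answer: -1/1295 ≈ -0.00077220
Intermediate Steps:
u = 35 (u = 0 + 35 = 35)
C(t) = (-1 + t)²
W = 1295 (W = 37*((-1 + 0)²*35) = 37*((-1)²*35) = 37*(1*35) = 37*35 = 1295)
1/(-W) = 1/(-1*1295) = 1/(-1295) = -1/1295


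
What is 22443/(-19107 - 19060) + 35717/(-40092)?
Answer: -2262995495/1530191364 ≈ -1.4789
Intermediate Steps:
22443/(-19107 - 19060) + 35717/(-40092) = 22443/(-38167) + 35717*(-1/40092) = 22443*(-1/38167) - 35717/40092 = -22443/38167 - 35717/40092 = -2262995495/1530191364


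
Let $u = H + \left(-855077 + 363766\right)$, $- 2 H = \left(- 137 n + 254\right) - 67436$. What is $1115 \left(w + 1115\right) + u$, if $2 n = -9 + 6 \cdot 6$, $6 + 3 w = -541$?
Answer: $\frac{6997537}{12} \approx 5.8313 \cdot 10^{5}$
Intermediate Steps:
$w = - \frac{547}{3}$ ($w = -2 + \frac{1}{3} \left(-541\right) = -2 - \frac{541}{3} = - \frac{547}{3} \approx -182.33$)
$n = \frac{27}{2}$ ($n = \frac{-9 + 6 \cdot 6}{2} = \frac{-9 + 36}{2} = \frac{1}{2} \cdot 27 = \frac{27}{2} \approx 13.5$)
$H = \frac{138063}{4}$ ($H = - \frac{\left(\left(-137\right) \frac{27}{2} + 254\right) - 67436}{2} = - \frac{\left(- \frac{3699}{2} + 254\right) - 67436}{2} = - \frac{- \frac{3191}{2} - 67436}{2} = \left(- \frac{1}{2}\right) \left(- \frac{138063}{2}\right) = \frac{138063}{4} \approx 34516.0$)
$u = - \frac{1827181}{4}$ ($u = \frac{138063}{4} + \left(-855077 + 363766\right) = \frac{138063}{4} - 491311 = - \frac{1827181}{4} \approx -4.568 \cdot 10^{5}$)
$1115 \left(w + 1115\right) + u = 1115 \left(- \frac{547}{3} + 1115\right) - \frac{1827181}{4} = 1115 \cdot \frac{2798}{3} - \frac{1827181}{4} = \frac{3119770}{3} - \frac{1827181}{4} = \frac{6997537}{12}$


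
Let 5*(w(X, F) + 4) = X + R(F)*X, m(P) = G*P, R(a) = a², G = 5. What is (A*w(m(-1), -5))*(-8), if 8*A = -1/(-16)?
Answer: 15/8 ≈ 1.8750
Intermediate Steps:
A = 1/128 (A = (-1/(-16))/8 = (-1*(-1/16))/8 = (⅛)*(1/16) = 1/128 ≈ 0.0078125)
m(P) = 5*P
w(X, F) = -4 + X/5 + X*F²/5 (w(X, F) = -4 + (X + F²*X)/5 = -4 + (X + X*F²)/5 = -4 + (X/5 + X*F²/5) = -4 + X/5 + X*F²/5)
(A*w(m(-1), -5))*(-8) = ((-4 + (5*(-1))/5 + (⅕)*(5*(-1))*(-5)²)/128)*(-8) = ((-4 + (⅕)*(-5) + (⅕)*(-5)*25)/128)*(-8) = ((-4 - 1 - 25)/128)*(-8) = ((1/128)*(-30))*(-8) = -15/64*(-8) = 15/8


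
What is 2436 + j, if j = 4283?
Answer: 6719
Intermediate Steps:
2436 + j = 2436 + 4283 = 6719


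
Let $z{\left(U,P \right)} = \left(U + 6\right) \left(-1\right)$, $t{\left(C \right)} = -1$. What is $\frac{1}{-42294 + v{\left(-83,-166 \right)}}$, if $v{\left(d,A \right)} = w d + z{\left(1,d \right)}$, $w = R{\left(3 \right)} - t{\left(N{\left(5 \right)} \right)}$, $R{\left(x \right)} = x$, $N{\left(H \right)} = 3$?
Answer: $- \frac{1}{42633} \approx -2.3456 \cdot 10^{-5}$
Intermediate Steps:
$w = 4$ ($w = 3 - -1 = 3 + 1 = 4$)
$z{\left(U,P \right)} = -6 - U$ ($z{\left(U,P \right)} = \left(6 + U\right) \left(-1\right) = -6 - U$)
$v{\left(d,A \right)} = -7 + 4 d$ ($v{\left(d,A \right)} = 4 d - 7 = -7 + 4 d$)
$\frac{1}{-42294 + v{\left(-83,-166 \right)}} = \frac{1}{-42294 + \left(-7 + 4 \left(-83\right)\right)} = \frac{1}{-42294 - 339} = \frac{1}{-42633} = - \frac{1}{42633}$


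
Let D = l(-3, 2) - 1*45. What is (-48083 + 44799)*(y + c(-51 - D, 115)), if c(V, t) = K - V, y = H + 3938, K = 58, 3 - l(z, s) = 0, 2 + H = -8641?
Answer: 15231192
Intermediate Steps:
H = -8643 (H = -2 - 8641 = -8643)
l(z, s) = 3 (l(z, s) = 3 - 1*0 = 3 + 0 = 3)
y = -4705 (y = -8643 + 3938 = -4705)
D = -42 (D = 3 - 1*45 = 3 - 45 = -42)
c(V, t) = 58 - V
(-48083 + 44799)*(y + c(-51 - D, 115)) = (-48083 + 44799)*(-4705 + (58 - (-51 - 1*(-42)))) = -3284*(-4705 + (58 - (-51 + 42))) = -3284*(-4705 + (58 - 1*(-9))) = -3284*(-4705 + (58 + 9)) = -3284*(-4705 + 67) = -3284*(-4638) = 15231192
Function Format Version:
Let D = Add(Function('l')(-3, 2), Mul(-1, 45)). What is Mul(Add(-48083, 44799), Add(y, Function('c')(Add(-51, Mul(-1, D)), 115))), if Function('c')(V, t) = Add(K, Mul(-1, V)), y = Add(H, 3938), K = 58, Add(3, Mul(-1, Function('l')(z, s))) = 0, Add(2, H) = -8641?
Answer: 15231192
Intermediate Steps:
H = -8643 (H = Add(-2, -8641) = -8643)
Function('l')(z, s) = 3 (Function('l')(z, s) = Add(3, Mul(-1, 0)) = Add(3, 0) = 3)
y = -4705 (y = Add(-8643, 3938) = -4705)
D = -42 (D = Add(3, Mul(-1, 45)) = Add(3, -45) = -42)
Function('c')(V, t) = Add(58, Mul(-1, V))
Mul(Add(-48083, 44799), Add(y, Function('c')(Add(-51, Mul(-1, D)), 115))) = Mul(Add(-48083, 44799), Add(-4705, Add(58, Mul(-1, Add(-51, Mul(-1, -42)))))) = Mul(-3284, Add(-4705, Add(58, Mul(-1, Add(-51, 42))))) = Mul(-3284, Add(-4705, Add(58, Mul(-1, -9)))) = Mul(-3284, Add(-4705, Add(58, 9))) = Mul(-3284, Add(-4705, 67)) = Mul(-3284, -4638) = 15231192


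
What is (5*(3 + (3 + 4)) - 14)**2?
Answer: 1296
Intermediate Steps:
(5*(3 + (3 + 4)) - 14)**2 = (5*(3 + 7) - 14)**2 = (5*10 - 14)**2 = (50 - 14)**2 = 36**2 = 1296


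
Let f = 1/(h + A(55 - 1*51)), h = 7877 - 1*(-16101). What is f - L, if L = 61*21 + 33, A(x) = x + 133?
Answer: -31687109/24115 ≈ -1314.0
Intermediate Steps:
A(x) = 133 + x
h = 23978 (h = 7877 + 16101 = 23978)
f = 1/24115 (f = 1/(23978 + (133 + (55 - 1*51))) = 1/(23978 + (133 + (55 - 51))) = 1/(23978 + (133 + 4)) = 1/(23978 + 137) = 1/24115 ≈ 4.1468e-5)
L = 1314 (L = 1281 + 33 = 1314)
f - L = 1/24115 - 1*1314 = 1/24115 - 1314 = -31687109/24115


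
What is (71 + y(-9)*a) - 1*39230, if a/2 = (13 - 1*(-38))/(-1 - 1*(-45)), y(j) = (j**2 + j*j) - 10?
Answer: -426873/11 ≈ -38807.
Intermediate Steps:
y(j) = -10 + 2*j**2 (y(j) = (j**2 + j**2) - 10 = 2*j**2 - 10 = -10 + 2*j**2)
a = 51/22 (a = 2*((13 - 1*(-38))/(-1 - 1*(-45))) = 2*((13 + 38)/(-1 + 45)) = 2*(51/44) = 51/22 ≈ 2.3182)
(71 + y(-9)*a) - 1*39230 = (71 + (-10 + 2*(-9)**2)*(51/22)) - 1*39230 = (71 + (-10 + 2*81)*(51/22)) - 39230 = (71 + (-10 + 162)*(51/22)) - 39230 = (71 + 152*(51/22)) - 39230 = (71 + 3876/11) - 39230 = 4657/11 - 39230 = -426873/11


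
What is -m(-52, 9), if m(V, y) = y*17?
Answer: -153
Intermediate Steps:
m(V, y) = 17*y
-m(-52, 9) = -17*9 = -1*153 = -153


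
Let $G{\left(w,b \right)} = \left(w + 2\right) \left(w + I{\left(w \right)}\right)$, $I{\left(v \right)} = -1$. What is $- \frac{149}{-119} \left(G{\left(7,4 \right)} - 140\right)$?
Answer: $- \frac{12814}{119} \approx -107.68$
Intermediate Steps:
$G{\left(w,b \right)} = \left(-1 + w\right) \left(2 + w\right)$ ($G{\left(w,b \right)} = \left(w + 2\right) \left(w - 1\right) = \left(2 + w\right) \left(-1 + w\right) = \left(-1 + w\right) \left(2 + w\right)$)
$- \frac{149}{-119} \left(G{\left(7,4 \right)} - 140\right) = - \frac{149}{-119} \left(\left(-2 + 7 + 7^{2}\right) - 140\right) = \left(-149\right) \left(- \frac{1}{119}\right) \left(\left(-2 + 7 + 49\right) - 140\right) = \frac{149 \left(54 - 140\right)}{119} = \frac{149}{119} \left(-86\right) = - \frac{12814}{119}$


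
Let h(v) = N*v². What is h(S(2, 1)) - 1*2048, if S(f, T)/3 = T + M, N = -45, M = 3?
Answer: -8528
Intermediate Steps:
S(f, T) = 9 + 3*T (S(f, T) = 3*(T + 3) = 3*(3 + T) = 9 + 3*T)
h(v) = -45*v²
h(S(2, 1)) - 1*2048 = -45*(9 + 3*1)² - 1*2048 = -45*(9 + 3)² - 2048 = -45*12² - 2048 = -45*144 - 2048 = -6480 - 2048 = -8528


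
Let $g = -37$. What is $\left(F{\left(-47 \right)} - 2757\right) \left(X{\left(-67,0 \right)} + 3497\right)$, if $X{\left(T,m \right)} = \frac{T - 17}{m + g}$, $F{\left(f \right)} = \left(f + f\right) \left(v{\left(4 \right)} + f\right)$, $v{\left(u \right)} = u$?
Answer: $\frac{166372805}{37} \approx 4.4966 \cdot 10^{6}$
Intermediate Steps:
$F{\left(f \right)} = 2 f \left(4 + f\right)$ ($F{\left(f \right)} = \left(f + f\right) \left(4 + f\right) = 2 f \left(4 + f\right)$)
$X{\left(T,m \right)} = \frac{-17 + T}{-37 + m}$ ($X{\left(T,m \right)} = \frac{T - 17}{m - 37} = \frac{-17 + T}{-37 + m}$)
$\left(F{\left(-47 \right)} - 2757\right) \left(X{\left(-67,0 \right)} + 3497\right) = \left(2 \left(-47\right) \left(4 - 47\right) - 2757\right) \left(\frac{-17 - 67}{-37 + 0} + 3497\right) = \left(2 \left(-47\right) \left(-43\right) - 2757\right) \left(\frac{1}{-37} \left(-84\right) + 3497\right) = \left(4042 - 2757\right) \left(\left(- \frac{1}{37}\right) \left(-84\right) + 3497\right) = 1285 \left(\frac{84}{37} + 3497\right) = 1285 \cdot \frac{129473}{37} = \frac{166372805}{37}$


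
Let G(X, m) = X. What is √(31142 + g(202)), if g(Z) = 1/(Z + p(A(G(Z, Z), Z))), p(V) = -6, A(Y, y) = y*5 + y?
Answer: √6103833/14 ≈ 176.47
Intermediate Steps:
A(Y, y) = 6*y (A(Y, y) = 5*y + y = 6*y)
g(Z) = 1/(-6 + Z) (g(Z) = 1/(Z - 6) = 1/(-6 + Z))
√(31142 + g(202)) = √(31142 + 1/(-6 + 202)) = √(31142 + 1/196) = √(6103833/196) = √6103833/14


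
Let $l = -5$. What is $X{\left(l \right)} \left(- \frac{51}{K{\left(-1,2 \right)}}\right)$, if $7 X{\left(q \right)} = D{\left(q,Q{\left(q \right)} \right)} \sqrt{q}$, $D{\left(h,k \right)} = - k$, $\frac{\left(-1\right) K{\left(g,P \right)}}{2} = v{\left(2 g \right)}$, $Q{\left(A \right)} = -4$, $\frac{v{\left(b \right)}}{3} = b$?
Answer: $- \frac{17 i \sqrt{5}}{7} \approx - 5.4305 i$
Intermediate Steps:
$v{\left(b \right)} = 3 b$
$K{\left(g,P \right)} = - 12 g$ ($K{\left(g,P \right)} = - 2 \cdot 3 \cdot 2 g = - 2 \cdot 6 g = - 12 g$)
$X{\left(q \right)} = \frac{4 \sqrt{q}}{7}$ ($X{\left(q \right)} = \frac{\left(-1\right) \left(-4\right) \sqrt{q}}{7} = \frac{4 \sqrt{q}}{7}$)
$X{\left(l \right)} \left(- \frac{51}{K{\left(-1,2 \right)}}\right) = \frac{4 \sqrt{-5}}{7} \left(- \frac{51}{\left(-12\right) \left(-1\right)}\right) = \frac{4 i \sqrt{5}}{7} \left(- \frac{51}{12}\right) = \frac{4 i \sqrt{5}}{7} \left(\left(-51\right) \frac{1}{12}\right) = \frac{4 i \sqrt{5}}{7} \left(- \frac{17}{4}\right) = - \frac{17 i \sqrt{5}}{7}$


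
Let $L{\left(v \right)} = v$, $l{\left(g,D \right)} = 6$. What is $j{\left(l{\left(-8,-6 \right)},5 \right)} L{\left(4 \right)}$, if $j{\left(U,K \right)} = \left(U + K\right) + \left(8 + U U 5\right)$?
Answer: $796$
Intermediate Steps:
$j{\left(U,K \right)} = 8 + K + U + 5 U^{2}$ ($j{\left(U,K \right)} = \left(K + U\right) + \left(8 + U^{2} \cdot 5\right) = \left(K + U\right) + \left(8 + 5 U^{2}\right) = 8 + K + U + 5 U^{2}$)
$j{\left(l{\left(-8,-6 \right)},5 \right)} L{\left(4 \right)} = \left(8 + 5 + 6 + 5 \cdot 6^{2}\right) 4 = \left(8 + 5 + 6 + 5 \cdot 36\right) 4 = \left(8 + 5 + 6 + 180\right) 4 = 199 \cdot 4 = 796$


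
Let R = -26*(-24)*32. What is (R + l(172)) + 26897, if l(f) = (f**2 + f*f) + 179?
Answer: 106212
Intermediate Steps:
l(f) = 179 + 2*f**2 (l(f) = (f**2 + f**2) + 179 = 2*f**2 + 179 = 179 + 2*f**2)
R = 19968 (R = 624*32 = 19968)
(R + l(172)) + 26897 = (19968 + (179 + 2*172**2)) + 26897 = (19968 + (179 + 2*29584)) + 26897 = (19968 + (179 + 59168)) + 26897 = (19968 + 59347) + 26897 = 79315 + 26897 = 106212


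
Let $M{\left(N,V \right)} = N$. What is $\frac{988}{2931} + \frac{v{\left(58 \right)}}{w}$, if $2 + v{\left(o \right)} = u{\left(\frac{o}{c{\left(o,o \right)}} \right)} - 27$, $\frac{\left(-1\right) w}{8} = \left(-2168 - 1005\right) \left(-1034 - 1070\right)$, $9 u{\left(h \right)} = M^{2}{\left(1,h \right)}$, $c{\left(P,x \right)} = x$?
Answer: $\frac{39575344081}{117403995312} \approx 0.33709$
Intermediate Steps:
$u{\left(h \right)} = \frac{1}{9}$ ($u{\left(h \right)} = \frac{1^{2}}{9} = \frac{1}{9} \cdot 1 = \frac{1}{9}$)
$w = -53407936$ ($w = - 8 \left(-2168 - 1005\right) \left(-1034 - 1070\right) = - 8 \left(\left(-3173\right) \left(-2104\right)\right) = \left(-8\right) 6675992 = -53407936$)
$v{\left(o \right)} = - \frac{260}{9}$ ($v{\left(o \right)} = -2 + \left(\frac{1}{9} - 27\right) = -2 - \frac{242}{9} = - \frac{260}{9}$)
$\frac{988}{2931} + \frac{v{\left(58 \right)}}{w} = \frac{988}{2931} - \frac{260}{9 \left(-53407936\right)} = 988 \cdot \frac{1}{2931} - - \frac{65}{120167856} = \frac{988}{2931} + \frac{65}{120167856} = \frac{39575344081}{117403995312}$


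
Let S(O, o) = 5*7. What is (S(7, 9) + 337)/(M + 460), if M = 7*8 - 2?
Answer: 186/257 ≈ 0.72374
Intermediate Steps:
S(O, o) = 35
M = 54 (M = 56 - 2 = 54)
(S(7, 9) + 337)/(M + 460) = (35 + 337)/(54 + 460) = 372/514 = 372*(1/514) = 186/257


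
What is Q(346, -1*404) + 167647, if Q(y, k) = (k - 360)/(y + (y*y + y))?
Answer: 5046509803/30102 ≈ 1.6765e+5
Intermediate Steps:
Q(y, k) = (-360 + k)/(y² + 2*y) (Q(y, k) = (-360 + k)/(y + (y² + y)) = (-360 + k)/(y + (y + y²)) = (-360 + k)/(y² + 2*y))
Q(346, -1*404) + 167647 = (-360 - 1*404)/(346*(2 + 346)) + 167647 = (1/346)*(-360 - 404)/348 + 167647 = (1/346)*(1/348)*(-764) + 167647 = -191/30102 + 167647 = 5046509803/30102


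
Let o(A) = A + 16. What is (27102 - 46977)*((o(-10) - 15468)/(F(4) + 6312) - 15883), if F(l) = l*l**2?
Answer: 1006524358125/3188 ≈ 3.1572e+8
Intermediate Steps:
o(A) = 16 + A
F(l) = l**3
(27102 - 46977)*((o(-10) - 15468)/(F(4) + 6312) - 15883) = (27102 - 46977)*(((16 - 10) - 15468)/(4**3 + 6312) - 15883) = -19875*((6 - 15468)/(64 + 6312) - 15883) = -19875*(-15462/6376 - 15883) = -19875*(-15462*1/6376 - 15883) = -19875*(-7731/3188 - 15883) = -19875*(-50642735/3188) = 1006524358125/3188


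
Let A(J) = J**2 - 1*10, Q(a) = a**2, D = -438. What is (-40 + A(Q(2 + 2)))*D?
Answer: -90228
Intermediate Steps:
A(J) = -10 + J**2 (A(J) = J**2 - 10 = -10 + J**2)
(-40 + A(Q(2 + 2)))*D = (-40 + (-10 + ((2 + 2)**2)**2))*(-438) = (-40 + (-10 + (4**2)**2))*(-438) = (-40 + (-10 + 16**2))*(-438) = (-40 + (-10 + 256))*(-438) = (-40 + 246)*(-438) = 206*(-438) = -90228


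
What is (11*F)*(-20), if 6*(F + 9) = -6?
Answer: 2200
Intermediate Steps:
F = -10 (F = -9 + (1/6)*(-6) = -9 - 1 = -10)
(11*F)*(-20) = (11*(-10))*(-20) = -110*(-20) = 2200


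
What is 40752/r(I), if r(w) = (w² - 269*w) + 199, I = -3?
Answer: 40752/1015 ≈ 40.150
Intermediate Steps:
r(w) = 199 + w² - 269*w
40752/r(I) = 40752/(199 + (-3)² - 269*(-3)) = 40752/(199 + 9 + 807) = 40752/1015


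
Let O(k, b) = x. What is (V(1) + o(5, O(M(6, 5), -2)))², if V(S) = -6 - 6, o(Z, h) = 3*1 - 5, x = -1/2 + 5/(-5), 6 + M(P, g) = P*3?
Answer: 196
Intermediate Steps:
M(P, g) = -6 + 3*P (M(P, g) = -6 + P*3 = -6 + 3*P)
x = -3/2 (x = -1*½ + 5*(-⅕) = -½ - 1 = -3/2 ≈ -1.5000)
O(k, b) = -3/2
o(Z, h) = -2 (o(Z, h) = 3 - 5 = -2)
V(S) = -12
(V(1) + o(5, O(M(6, 5), -2)))² = (-12 - 2)² = (-14)² = 196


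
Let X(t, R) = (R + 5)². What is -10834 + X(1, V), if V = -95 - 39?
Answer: 5807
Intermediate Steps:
V = -134
X(t, R) = (5 + R)²
-10834 + X(1, V) = -10834 + (5 - 134)² = -10834 + (-129)² = -10834 + 16641 = 5807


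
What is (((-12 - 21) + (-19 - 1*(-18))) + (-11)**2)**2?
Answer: 7569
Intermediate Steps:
(((-12 - 21) + (-19 - 1*(-18))) + (-11)**2)**2 = ((-33 + (-19 + 18)) + 121)**2 = ((-33 - 1) + 121)**2 = (-34 + 121)**2 = 87**2 = 7569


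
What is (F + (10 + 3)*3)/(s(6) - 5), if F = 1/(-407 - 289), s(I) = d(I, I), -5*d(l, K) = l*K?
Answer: -135715/42456 ≈ -3.1966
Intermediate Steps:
d(l, K) = -K*l/5 (d(l, K) = -l*K/5 = -K*l/5)
s(I) = -I²/5 (s(I) = -I*I/5 = -I²/5)
F = -1/696 (F = 1/(-696) = -1/696 ≈ -0.0014368)
(F + (10 + 3)*3)/(s(6) - 5) = (-1/696 + (10 + 3)*3)/(-⅕*6² - 5) = (-1/696 + 13*3)/(-⅕*36 - 5) = (-1/696 + 39)/(-36/5 - 5) = 27143/(696*(-61/5)) = (27143/696)*(-5/61) = -135715/42456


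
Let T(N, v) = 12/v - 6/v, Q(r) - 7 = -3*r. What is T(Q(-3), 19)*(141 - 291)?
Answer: -900/19 ≈ -47.368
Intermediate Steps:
Q(r) = 7 - 3*r
T(N, v) = 6/v
T(Q(-3), 19)*(141 - 291) = (6/19)*(141 - 291) = (6*(1/19))*(-150) = (6/19)*(-150) = -900/19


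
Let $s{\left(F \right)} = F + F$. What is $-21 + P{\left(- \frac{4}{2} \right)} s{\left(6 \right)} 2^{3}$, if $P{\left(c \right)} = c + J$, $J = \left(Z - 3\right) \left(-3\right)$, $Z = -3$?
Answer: $1515$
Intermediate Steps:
$s{\left(F \right)} = 2 F$
$J = 18$ ($J = \left(-3 - 3\right) \left(-3\right) = \left(-6\right) \left(-3\right) = 18$)
$P{\left(c \right)} = 18 + c$ ($P{\left(c \right)} = c + 18 = 18 + c$)
$-21 + P{\left(- \frac{4}{2} \right)} s{\left(6 \right)} 2^{3} = -21 + \left(18 - \frac{4}{2}\right) 2 \cdot 6 \cdot 2^{3} = -21 + \left(18 - 2\right) 12 \cdot 8 = -21 + 16 \cdot 12 \cdot 8 = -21 + 192 \cdot 8 = -21 + 1536 = 1515$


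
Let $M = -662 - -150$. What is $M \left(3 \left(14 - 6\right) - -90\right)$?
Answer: $-58368$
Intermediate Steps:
$M = -512$ ($M = -662 + 150 = -512$)
$M \left(3 \left(14 - 6\right) - -90\right) = - 512 \left(3 \left(14 - 6\right) - -90\right) = - 512 \left(3 \cdot 8 + 90\right) = - 512 \left(24 + 90\right) = \left(-512\right) 114 = -58368$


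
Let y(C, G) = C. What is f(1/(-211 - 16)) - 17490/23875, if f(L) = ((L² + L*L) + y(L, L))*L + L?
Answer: -41161372934/55853571325 ≈ -0.73695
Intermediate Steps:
f(L) = L + L*(L + 2*L²) (f(L) = ((L² + L*L) + L)*L + L = ((L² + L²) + L)*L + L = (2*L² + L)*L + L = (L + 2*L²)*L + L = L*(L + 2*L²) + L = L + L*(L + 2*L²))
f(1/(-211 - 16)) - 17490/23875 = (1 + 1/(-211 - 16) + 2*(1/(-211 - 16))²)/(-211 - 16) - 17490/23875 = (1 + 1/(-227) + 2*(1/(-227))²)/(-227) - 17490*1/23875 = -(1 - 1/227 + 2*(-1/227)²)/227 - 3498/4775 = -(1 - 1/227 + 2*(1/51529))/227 - 3498/4775 = -(1 - 1/227 + 2/51529)/227 - 3498/4775 = -1/227*51304/51529 - 3498/4775 = -51304/11697083 - 3498/4775 = -41161372934/55853571325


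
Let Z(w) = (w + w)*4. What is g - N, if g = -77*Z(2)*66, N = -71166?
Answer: -10146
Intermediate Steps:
Z(w) = 8*w (Z(w) = (2*w)*4 = 8*w)
g = -81312 (g = -616*2*66 = -77*16*66 = -1232*66 = -81312)
g - N = -81312 - 1*(-71166) = -81312 + 71166 = -10146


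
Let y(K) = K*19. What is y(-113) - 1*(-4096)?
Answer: 1949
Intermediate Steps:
y(K) = 19*K
y(-113) - 1*(-4096) = 19*(-113) - 1*(-4096) = -2147 + 4096 = 1949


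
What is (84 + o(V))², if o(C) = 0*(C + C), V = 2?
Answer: 7056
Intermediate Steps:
o(C) = 0 (o(C) = 0*(2*C) = 0)
(84 + o(V))² = (84 + 0)² = 84² = 7056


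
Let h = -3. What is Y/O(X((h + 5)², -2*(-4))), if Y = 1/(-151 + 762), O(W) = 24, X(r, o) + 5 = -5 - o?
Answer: 1/14664 ≈ 6.8194e-5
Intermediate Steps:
X(r, o) = -10 - o (X(r, o) = -5 + (-5 - o) = -10 - o)
Y = 1/611 ≈ 0.0016367
Y/O(X((h + 5)², -2*(-4))) = (1/611)/24 = (1/611)*(1/24) = 1/14664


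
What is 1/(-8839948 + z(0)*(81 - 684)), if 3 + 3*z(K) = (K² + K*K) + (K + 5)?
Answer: -1/8840350 ≈ -1.1312e-7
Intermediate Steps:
z(K) = ⅔ + K/3 + 2*K²/3 (z(K) = -1 + ((K² + K*K) + (K + 5))/3 = -1 + ((K² + K²) + (5 + K))/3 = -1 + (2*K² + (5 + K))/3 = -1 + (5 + K + 2*K²)/3 = -1 + (5/3 + K/3 + 2*K²/3) = ⅔ + K/3 + 2*K²/3)
1/(-8839948 + z(0)*(81 - 684)) = 1/(-8839948 + (⅔ + (⅓)*0 + (⅔)*0²)*(81 - 684)) = 1/(-8839948 + (⅔ + 0 + (⅔)*0)*(-603)) = 1/(-8839948 + (⅔ + 0 + 0)*(-603)) = 1/(-8839948 + (⅔)*(-603)) = 1/(-8839948 - 402) = 1/(-8840350) = -1/8840350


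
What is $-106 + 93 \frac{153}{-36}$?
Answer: $- \frac{2005}{4} \approx -501.25$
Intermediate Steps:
$-106 + 93 \frac{153}{-36} = -106 + 93 \cdot 153 \left(- \frac{1}{36}\right) = -106 + 93 \left(- \frac{17}{4}\right) = -106 - \frac{1581}{4} = - \frac{2005}{4}$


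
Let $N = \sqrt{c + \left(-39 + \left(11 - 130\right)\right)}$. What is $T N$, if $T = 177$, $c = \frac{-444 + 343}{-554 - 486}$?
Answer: $\frac{177 i \sqrt{10674235}}{260} \approx 2224.2 i$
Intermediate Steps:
$c = \frac{101}{1040}$ ($c = - \frac{101}{-1040} = \left(-101\right) \left(- \frac{1}{1040}\right) = \frac{101}{1040} \approx 0.097115$)
$N = \frac{i \sqrt{10674235}}{260}$ ($N = \sqrt{\frac{101}{1040} + \left(-39 + \left(11 - 130\right)\right)} = \sqrt{\frac{101}{1040} - 158} = \sqrt{- \frac{164219}{1040}} = \frac{i \sqrt{10674235}}{260} \approx 12.566 i$)
$T N = 177 \frac{i \sqrt{10674235}}{260} = \frac{177 i \sqrt{10674235}}{260}$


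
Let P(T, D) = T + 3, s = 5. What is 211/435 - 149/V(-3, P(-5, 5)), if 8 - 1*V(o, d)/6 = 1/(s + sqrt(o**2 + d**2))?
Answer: -128869/46110 + 149*sqrt(13)/4134 ≈ -2.6649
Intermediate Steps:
P(T, D) = 3 + T
V(o, d) = 48 - 6/(5 + sqrt(d**2 + o**2)) (V(o, d) = 48 - 6/(5 + sqrt(o**2 + d**2)) = 48 - 6/(5 + sqrt(d**2 + o**2)))
211/435 - 149/V(-3, P(-5, 5)) = 211/435 - 149*(5 + sqrt((3 - 5)**2 + (-3)**2))/(6*(39 + 8*sqrt((3 - 5)**2 + (-3)**2))) = 211*(1/435) - 149*(5 + sqrt((-2)**2 + 9))/(6*(39 + 8*sqrt((-2)**2 + 9))) = 211/435 - 149*(5 + sqrt(4 + 9))/(6*(39 + 8*sqrt(4 + 9))) = 211/435 - 149*(5 + sqrt(13))/(6*(39 + 8*sqrt(13)))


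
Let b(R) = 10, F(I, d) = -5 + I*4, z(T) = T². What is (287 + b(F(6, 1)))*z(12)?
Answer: 42768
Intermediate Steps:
F(I, d) = -5 + 4*I
(287 + b(F(6, 1)))*z(12) = (287 + 10)*12² = 297*144 = 42768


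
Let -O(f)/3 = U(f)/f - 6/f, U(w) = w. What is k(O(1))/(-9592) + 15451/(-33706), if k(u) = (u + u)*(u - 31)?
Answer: -16503389/40413494 ≈ -0.40836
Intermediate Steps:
O(f) = -3 + 18/f (O(f) = -3*(f/f - 6/f) = -3*(1 - 6/f) = -3 + 18/f)
k(u) = 2*u*(-31 + u) (k(u) = (2*u)*(-31 + u) = 2*u*(-31 + u))
k(O(1))/(-9592) + 15451/(-33706) = (2*(-3 + 18/1)*(-31 + (-3 + 18/1)))/(-9592) + 15451/(-33706) = (2*(-3 + 18*1)*(-31 + (-3 + 18*1)))*(-1/9592) + 15451*(-1/33706) = (2*(-3 + 18)*(-31 + (-3 + 18)))*(-1/9592) - 15451/33706 = (2*15*(-31 + 15))*(-1/9592) - 15451/33706 = (2*15*(-16))*(-1/9592) - 15451/33706 = -480*(-1/9592) - 15451/33706 = 60/1199 - 15451/33706 = -16503389/40413494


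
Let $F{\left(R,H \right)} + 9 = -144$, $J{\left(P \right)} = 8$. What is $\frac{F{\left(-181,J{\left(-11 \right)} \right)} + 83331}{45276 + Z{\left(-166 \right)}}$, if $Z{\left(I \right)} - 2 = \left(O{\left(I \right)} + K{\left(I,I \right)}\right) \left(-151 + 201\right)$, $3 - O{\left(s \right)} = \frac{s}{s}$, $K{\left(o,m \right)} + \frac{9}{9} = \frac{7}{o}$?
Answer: $\frac{6903774}{3762049} \approx 1.8351$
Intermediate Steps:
$F{\left(R,H \right)} = -153$ ($F{\left(R,H \right)} = -9 - 144 = -153$)
$K{\left(o,m \right)} = -1 + \frac{7}{o}$
$O{\left(s \right)} = 2$ ($O{\left(s \right)} = 3 - \frac{s}{s} = 3 - 1 = 2$)
$Z{\left(I \right)} = 102 + \frac{50 \left(7 - I\right)}{I}$ ($Z{\left(I \right)} = 2 + \left(2 + \frac{7 - I}{I}\right) \left(-151 + 201\right) = 2 + \left(2 + \frac{7 - I}{I}\right) 50 = 2 + \left(100 + \frac{50 \left(7 - I\right)}{I}\right) = 102 + \frac{50 \left(7 - I\right)}{I}$)
$\frac{F{\left(-181,J{\left(-11 \right)} \right)} + 83331}{45276 + Z{\left(-166 \right)}} = \frac{-153 + 83331}{45276 + \left(52 + \frac{350}{-166}\right)} = \frac{83178}{45276 + \left(52 + 350 \left(- \frac{1}{166}\right)\right)} = \frac{83178}{45276 + \left(52 - \frac{175}{83}\right)} = \frac{83178}{45276 + \frac{4141}{83}} = \frac{83178}{\frac{3762049}{83}} = 83178 \cdot \frac{83}{3762049} = \frac{6903774}{3762049}$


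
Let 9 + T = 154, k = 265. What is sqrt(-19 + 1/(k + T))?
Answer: I*sqrt(3193490)/410 ≈ 4.3586*I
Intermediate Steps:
T = 145 (T = -9 + 154 = 145)
sqrt(-19 + 1/(k + T)) = sqrt(-19 + 1/(265 + 145)) = sqrt(-19 + 1/410) = sqrt(-7789/410) = I*sqrt(3193490)/410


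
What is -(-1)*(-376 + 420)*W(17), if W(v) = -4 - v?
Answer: -924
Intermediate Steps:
-(-1)*(-376 + 420)*W(17) = -(-1)*(-376 + 420)*(-4 - 1*17) = -(-1)*44*(-4 - 17) = -(-1)*44*(-21) = -(-1)*(-924) = -1*924 = -924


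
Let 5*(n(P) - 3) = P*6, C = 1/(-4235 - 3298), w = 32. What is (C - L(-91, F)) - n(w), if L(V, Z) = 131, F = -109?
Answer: -6493451/37665 ≈ -172.40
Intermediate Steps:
C = -1/7533 (C = 1/(-7533) = -1/7533 ≈ -0.00013275)
n(P) = 3 + 6*P/5 (n(P) = 3 + (P*6)/5 = 3 + (6*P)/5 = 3 + 6*P/5)
(C - L(-91, F)) - n(w) = (-1/7533 - 1*131) - (3 + (6/5)*32) = (-1/7533 - 131) - (3 + 192/5) = -986824/7533 - 1*207/5 = -986824/7533 - 207/5 = -6493451/37665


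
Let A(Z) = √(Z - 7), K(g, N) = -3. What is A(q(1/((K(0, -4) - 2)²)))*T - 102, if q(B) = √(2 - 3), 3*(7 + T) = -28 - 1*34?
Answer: -102 - 83*√(-7 + I)/3 ≈ -107.22 - 73.385*I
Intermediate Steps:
T = -83/3 (T = -7 + (-28 - 1*34)/3 = -7 + (-28 - 34)/3 = -7 + (⅓)*(-62) = -7 - 62/3 = -83/3 ≈ -27.667)
q(B) = I (q(B) = √(-1) = I)
A(Z) = √(-7 + Z)
A(q(1/((K(0, -4) - 2)²)))*T - 102 = √(-7 + I)*(-83/3) - 102 = -83*√(-7 + I)/3 - 102 = -102 - 83*√(-7 + I)/3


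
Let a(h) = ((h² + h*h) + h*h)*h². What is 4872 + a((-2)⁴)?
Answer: 201480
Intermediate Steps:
a(h) = 3*h⁴ (a(h) = ((h² + h²) + h²)*h² = (2*h² + h²)*h² = (3*h²)*h² = 3*h⁴)
4872 + a((-2)⁴) = 4872 + 3*((-2)⁴)⁴ = 4872 + 3*16⁴ = 4872 + 3*65536 = 4872 + 196608 = 201480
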